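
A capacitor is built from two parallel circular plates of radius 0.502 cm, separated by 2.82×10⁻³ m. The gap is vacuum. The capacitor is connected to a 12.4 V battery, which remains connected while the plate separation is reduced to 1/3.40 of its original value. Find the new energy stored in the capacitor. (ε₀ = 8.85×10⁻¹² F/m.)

U ≈ 64.9 pJ

A = π(0.502 cm)² = 7.92×10⁻⁵ m².
Initially C₁ = ε₀A/d = 8.85×10⁻¹² × 7.92×10⁻⁵ / 2.82×10⁻³ = 2.48×10⁻¹³ F.
U₁ = 1.91×10⁻¹¹ J.
Battery connected ⇒ V is held fixed. C₂ = 3.40 C₁ and U = ½CV², so U₂/U₁ = C₂/C₁ = 3.40.
U₂ = 3.40 × 1.91×10⁻¹¹ = 6.49×10⁻¹¹ J.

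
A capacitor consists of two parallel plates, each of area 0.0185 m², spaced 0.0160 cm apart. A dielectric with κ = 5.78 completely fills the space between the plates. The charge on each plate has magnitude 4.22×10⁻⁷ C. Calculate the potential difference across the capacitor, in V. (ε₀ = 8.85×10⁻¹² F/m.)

C = κε₀A/d = 5.78 × 8.85×10⁻¹² × 1.85×10⁻² / 1.60×10⁻⁴ = 5.91×10⁻⁹ F.
V = Q/C = 4.22×10⁻⁷ / 5.91×10⁻⁹ = 71.3 V.

71.3 V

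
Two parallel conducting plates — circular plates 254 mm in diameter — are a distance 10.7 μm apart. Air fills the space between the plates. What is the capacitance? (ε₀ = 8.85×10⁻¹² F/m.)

41.9 nF

A = π(254/2 mm)² = 5.07×10⁻² m².
C = ε₀A/d = 8.85×10⁻¹² × 5.07×10⁻² / 1.07×10⁻⁵ = 4.19×10⁻⁸ F.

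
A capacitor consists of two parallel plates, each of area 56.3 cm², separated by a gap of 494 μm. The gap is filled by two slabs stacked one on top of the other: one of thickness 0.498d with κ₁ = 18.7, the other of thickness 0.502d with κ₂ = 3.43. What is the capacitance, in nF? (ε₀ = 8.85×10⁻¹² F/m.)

C ≈ 0.583 nF

A = 56.3 cm² = 5.63×10⁻³ m².
Stacked slabs ⇒ two capacitors in series, each with the full plate area.
C₁ = κ₁ε₀A/d₁ = 18.7 × 8.85×10⁻¹² × 5.63×10⁻³ / 2.46×10⁻⁴ = 3.79×10⁻⁹ F.
C₂ = κ₂ε₀A/d₂ = 3.43 × 8.85×10⁻¹² × 5.63×10⁻³ / 2.48×10⁻⁴ = 6.89×10⁻¹⁰ F.
C = (1/C₁ + 1/C₂)⁻¹ = 5.83×10⁻¹⁰ F.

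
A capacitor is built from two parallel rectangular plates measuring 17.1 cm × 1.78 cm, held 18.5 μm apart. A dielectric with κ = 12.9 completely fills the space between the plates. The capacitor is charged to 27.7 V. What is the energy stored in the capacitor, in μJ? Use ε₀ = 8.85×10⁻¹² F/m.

A = 17.1 × 1.78 cm² = 3.04×10⁻³ m².
C = κε₀A/d = 12.9 × 8.85×10⁻¹² × 3.04×10⁻³ / 1.85×10⁻⁵ = 1.88×10⁻⁸ F.
U = ½CV² = ½ × 1.88×10⁻⁸ × (27.7)² = 7.21×10⁻⁶ J.

U ≈ 7.21 μJ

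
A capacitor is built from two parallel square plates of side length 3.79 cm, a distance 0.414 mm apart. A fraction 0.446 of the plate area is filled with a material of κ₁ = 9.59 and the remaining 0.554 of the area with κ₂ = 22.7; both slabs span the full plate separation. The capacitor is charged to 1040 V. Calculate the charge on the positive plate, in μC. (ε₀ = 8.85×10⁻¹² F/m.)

0.538 μC

A = (3.79 cm)² = 1.44×10⁻³ m².
Side-by-side slabs ⇒ two capacitors in parallel, each spanning the full gap.
C₁ = κ₁ε₀A₁/d = 9.59 × 8.85×10⁻¹² × 6.41×10⁻⁴ / 4.14×10⁻⁴ = 1.31×10⁻¹⁰ F.
C₂ = κ₂ε₀A₂/d = 22.7 × 8.85×10⁻¹² × 7.96×10⁻⁴ / 4.14×10⁻⁴ = 3.86×10⁻¹⁰ F.
C = C₁ + C₂ = 5.17×10⁻¹⁰ F.
Q = CV = 5.17×10⁻¹⁰ × 1040 = 5.38×10⁻⁷ C.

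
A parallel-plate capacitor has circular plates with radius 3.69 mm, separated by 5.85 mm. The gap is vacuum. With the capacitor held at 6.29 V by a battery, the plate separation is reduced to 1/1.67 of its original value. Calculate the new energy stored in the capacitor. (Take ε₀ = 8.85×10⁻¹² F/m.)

A = π(3.69 mm)² = 4.28×10⁻⁵ m².
Initially C₁ = ε₀A/d = 8.85×10⁻¹² × 4.28×10⁻⁵ / 5.85×10⁻³ = 6.47×10⁻¹⁴ F.
U₁ = 1.28×10⁻¹² J.
Battery connected ⇒ V is held fixed. C₂ = 1.67 C₁ and U = ½CV², so U₂/U₁ = C₂/C₁ = 1.67.
U₂ = 1.67 × 1.28×10⁻¹² = 2.14×10⁻¹² J.

U ≈ 2.14 pJ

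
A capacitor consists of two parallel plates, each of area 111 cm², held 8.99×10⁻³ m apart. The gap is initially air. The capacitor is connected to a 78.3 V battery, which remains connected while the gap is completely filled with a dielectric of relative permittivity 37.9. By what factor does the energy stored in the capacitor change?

37.9

Battery connected ⇒ V is held fixed.
C₂ = 37.9 C₁ and U = ½CV², so U₂/U₁ = C₂/C₁ = 37.9.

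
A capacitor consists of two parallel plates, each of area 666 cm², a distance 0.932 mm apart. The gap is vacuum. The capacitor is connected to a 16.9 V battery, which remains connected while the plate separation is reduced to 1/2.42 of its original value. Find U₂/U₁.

Battery connected ⇒ V is held fixed.
C₂ = 2.42 C₁ and U = ½CV², so U₂/U₁ = C₂/C₁ = 2.42.

2.42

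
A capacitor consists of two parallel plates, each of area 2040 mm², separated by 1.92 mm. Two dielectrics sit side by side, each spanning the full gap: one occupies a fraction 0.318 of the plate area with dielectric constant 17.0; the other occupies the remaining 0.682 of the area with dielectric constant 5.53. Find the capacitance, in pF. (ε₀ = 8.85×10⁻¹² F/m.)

A = 2040 mm² = 2.04×10⁻³ m².
Side-by-side slabs ⇒ two capacitors in parallel, each spanning the full gap.
C₁ = κ₁ε₀A₁/d = 17.0 × 8.85×10⁻¹² × 6.49×10⁻⁴ / 1.92×10⁻³ = 5.08×10⁻¹¹ F.
C₂ = κ₂ε₀A₂/d = 5.53 × 8.85×10⁻¹² × 1.39×10⁻³ / 1.92×10⁻³ = 3.55×10⁻¹¹ F.
C = C₁ + C₂ = 8.63×10⁻¹¹ F.

C ≈ 86.3 pF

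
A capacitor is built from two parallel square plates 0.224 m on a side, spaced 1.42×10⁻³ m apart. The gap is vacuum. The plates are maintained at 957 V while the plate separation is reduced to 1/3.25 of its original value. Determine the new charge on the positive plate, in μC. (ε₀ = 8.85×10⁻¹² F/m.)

A = (0.224 m)² = 5.02×10⁻² m².
Initially C₁ = ε₀A/d = 8.85×10⁻¹² × 5.02×10⁻² / 1.42×10⁻³ = 3.13×10⁻¹⁰ F.
Q₁ = 2.99×10⁻⁷ C.
Battery connected ⇒ V is held fixed. C₂ = 3.25 C₁ and Q = CV, so Q₂/Q₁ = C₂/C₁ = 3.25.
Q₂ = 3.25 × 2.99×10⁻⁷ = 9.73×10⁻⁷ C.

0.973 μC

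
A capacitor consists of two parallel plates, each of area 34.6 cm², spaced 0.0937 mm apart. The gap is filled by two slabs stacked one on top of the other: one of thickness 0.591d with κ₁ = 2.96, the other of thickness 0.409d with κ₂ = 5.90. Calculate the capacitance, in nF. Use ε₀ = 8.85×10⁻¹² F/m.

A = 34.6 cm² = 3.46×10⁻³ m².
Stacked slabs ⇒ two capacitors in series, each with the full plate area.
C₁ = κ₁ε₀A/d₁ = 2.96 × 8.85×10⁻¹² × 3.46×10⁻³ / 5.54×10⁻⁵ = 1.64×10⁻⁹ F.
C₂ = κ₂ε₀A/d₂ = 5.90 × 8.85×10⁻¹² × 3.46×10⁻³ / 3.83×10⁻⁵ = 4.71×10⁻⁹ F.
C = (1/C₁ + 1/C₂)⁻¹ = 1.21×10⁻⁹ F.

1.21 nF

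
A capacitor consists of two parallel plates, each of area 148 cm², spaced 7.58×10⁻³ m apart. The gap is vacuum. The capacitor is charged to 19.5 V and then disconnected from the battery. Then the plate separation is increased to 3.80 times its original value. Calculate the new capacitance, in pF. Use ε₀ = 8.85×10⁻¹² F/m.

C ≈ 4.55 pF

A = 148 cm² = 1.48×10⁻² m².
Initially C₁ = ε₀A/d = 8.85×10⁻¹² × 1.48×10⁻² / 7.58×10⁻³ = 1.73×10⁻¹¹ F.
C = ε₀A/d scales as 1/d, so C₂/C₁ = d₁/d₂ = 1/3.80 = 0.263.
C₂ = 0.263 × 1.73×10⁻¹¹ = 4.55×10⁻¹² F.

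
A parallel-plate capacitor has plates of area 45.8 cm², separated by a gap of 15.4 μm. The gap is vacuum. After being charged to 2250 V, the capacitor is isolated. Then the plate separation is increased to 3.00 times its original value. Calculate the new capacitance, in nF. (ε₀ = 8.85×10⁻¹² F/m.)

0.877 nF

A = 45.8 cm² = 4.58×10⁻³ m².
Initially C₁ = ε₀A/d = 8.85×10⁻¹² × 4.58×10⁻³ / 1.54×10⁻⁵ = 2.63×10⁻⁹ F.
C = ε₀A/d scales as 1/d, so C₂/C₁ = d₁/d₂ = 1/3.00 = 0.333.
C₂ = 0.333 × 2.63×10⁻⁹ = 8.77×10⁻¹⁰ F.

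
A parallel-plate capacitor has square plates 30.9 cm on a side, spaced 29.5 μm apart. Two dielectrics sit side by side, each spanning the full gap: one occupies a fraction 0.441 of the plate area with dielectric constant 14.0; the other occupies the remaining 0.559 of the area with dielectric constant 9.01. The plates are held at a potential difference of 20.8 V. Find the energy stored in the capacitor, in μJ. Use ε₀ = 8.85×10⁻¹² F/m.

U ≈ 69.5 μJ

A = (30.9 cm)² = 9.55×10⁻² m².
Side-by-side slabs ⇒ two capacitors in parallel, each spanning the full gap.
C₁ = κ₁ε₀A₁/d = 14.0 × 8.85×10⁻¹² × 4.21×10⁻² / 2.95×10⁻⁵ = 1.77×10⁻⁷ F.
C₂ = κ₂ε₀A₂/d = 9.01 × 8.85×10⁻¹² × 5.34×10⁻² / 2.95×10⁻⁵ = 1.44×10⁻⁷ F.
C = C₁ + C₂ = 3.21×10⁻⁷ F.
U = ½CV² = ½ × 3.21×10⁻⁷ × (20.8)² = 6.95×10⁻⁵ J.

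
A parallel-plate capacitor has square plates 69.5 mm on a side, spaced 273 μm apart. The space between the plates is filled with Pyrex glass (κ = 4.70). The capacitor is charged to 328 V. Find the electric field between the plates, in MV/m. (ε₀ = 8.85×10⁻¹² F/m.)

E = V/d = 328 / 2.73×10⁻⁴ = 1.20×10⁶ V/m.

E ≈ 1.20 MV/m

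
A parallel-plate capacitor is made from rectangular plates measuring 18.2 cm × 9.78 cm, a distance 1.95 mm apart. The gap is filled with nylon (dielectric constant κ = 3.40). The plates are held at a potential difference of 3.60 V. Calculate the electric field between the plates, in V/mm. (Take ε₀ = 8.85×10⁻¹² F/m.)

E = V/d = 3.60 / 1.95×10⁻³ = 1.85×10³ V/m.

E ≈ 1.85 V/mm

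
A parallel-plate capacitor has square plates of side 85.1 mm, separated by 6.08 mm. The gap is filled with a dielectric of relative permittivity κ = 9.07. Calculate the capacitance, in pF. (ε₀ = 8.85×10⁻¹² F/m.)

95.6 pF

A = (85.1 mm)² = 7.24×10⁻³ m².
C = κε₀A/d = 9.07 × 8.85×10⁻¹² × 7.24×10⁻³ / 6.08×10⁻³ = 9.56×10⁻¹¹ F.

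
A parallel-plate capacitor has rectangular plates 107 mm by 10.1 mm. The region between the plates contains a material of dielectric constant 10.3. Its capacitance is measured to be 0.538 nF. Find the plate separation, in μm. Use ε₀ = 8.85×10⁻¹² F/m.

A = 107 × 10.1 mm² = 1.08×10⁻³ m².
d = κε₀A/C = 10.3 × 8.85×10⁻¹² × 1.08×10⁻³ / 5.38×10⁻¹⁰ = 1.83×10⁻⁴ m.

d ≈ 183 μm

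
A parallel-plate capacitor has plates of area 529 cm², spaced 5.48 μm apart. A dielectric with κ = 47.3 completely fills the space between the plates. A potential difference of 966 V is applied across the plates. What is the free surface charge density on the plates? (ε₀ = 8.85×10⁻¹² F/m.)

A = 529 cm² = 5.29×10⁻² m².
C = κε₀A/d = 47.3 × 8.85×10⁻¹² × 5.29×10⁻² / 5.48×10⁻⁶ = 4.04×10⁻⁶ F.
σ = Q/A = CV/A = 4.04×10⁻⁶ × 966 / 5.29×10⁻² = 7.38×10⁻² C/m².

7.38 μC/cm²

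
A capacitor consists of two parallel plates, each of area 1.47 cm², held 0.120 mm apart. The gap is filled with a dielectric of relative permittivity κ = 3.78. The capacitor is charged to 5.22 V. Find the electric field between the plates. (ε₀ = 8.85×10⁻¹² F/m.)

43.5 V/mm

E = V/d = 5.22 / 1.20×10⁻⁴ = 4.35×10⁴ V/m.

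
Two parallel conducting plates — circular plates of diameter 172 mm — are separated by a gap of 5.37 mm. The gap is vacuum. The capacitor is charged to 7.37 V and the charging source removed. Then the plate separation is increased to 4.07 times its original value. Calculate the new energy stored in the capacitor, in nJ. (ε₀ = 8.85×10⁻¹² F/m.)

4.23 nJ

A = π(172/2 mm)² = 2.32×10⁻² m².
Initially C₁ = ε₀A/d = 8.85×10⁻¹² × 2.32×10⁻² / 5.37×10⁻³ = 3.83×10⁻¹¹ F.
U₁ = 1.04×10⁻⁹ J.
Isolated ⇒ Q is held fixed. C₂ = 0.246 C₁ and U = Q²/(2C), so U₂/U₁ = C₁/C₂ = 4.07.
U₂ = 4.07 × 1.04×10⁻⁹ = 4.23×10⁻⁹ J.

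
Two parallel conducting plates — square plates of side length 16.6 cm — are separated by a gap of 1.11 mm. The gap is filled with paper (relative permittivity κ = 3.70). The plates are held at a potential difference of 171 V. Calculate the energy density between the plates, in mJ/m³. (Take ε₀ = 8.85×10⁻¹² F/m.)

E = V/d = 171 / 1.11×10⁻³ = 1.54×10⁵ V/m.
u = ½κε₀E² = ½ × 3.70 × 8.85×10⁻¹² × (1.54×10⁵)² = 0.389 J/m³.

u ≈ 389 mJ/m³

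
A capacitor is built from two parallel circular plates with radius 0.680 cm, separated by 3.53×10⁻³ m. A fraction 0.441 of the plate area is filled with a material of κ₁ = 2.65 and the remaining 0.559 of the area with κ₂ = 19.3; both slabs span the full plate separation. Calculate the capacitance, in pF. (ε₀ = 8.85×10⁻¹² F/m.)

C ≈ 4.35 pF

A = π(0.680 cm)² = 1.45×10⁻⁴ m².
Side-by-side slabs ⇒ two capacitors in parallel, each spanning the full gap.
C₁ = κ₁ε₀A₁/d = 2.65 × 8.85×10⁻¹² × 6.41×10⁻⁵ / 3.53×10⁻³ = 4.26×10⁻¹³ F.
C₂ = κ₂ε₀A₂/d = 19.3 × 8.85×10⁻¹² × 8.12×10⁻⁵ / 3.53×10⁻³ = 3.93×10⁻¹² F.
C = C₁ + C₂ = 4.35×10⁻¹² F.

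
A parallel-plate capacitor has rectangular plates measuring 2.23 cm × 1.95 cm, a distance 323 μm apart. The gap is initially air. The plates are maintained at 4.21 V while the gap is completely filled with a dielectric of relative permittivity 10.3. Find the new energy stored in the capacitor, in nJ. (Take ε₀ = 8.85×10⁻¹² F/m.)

A = 2.23 × 1.95 cm² = 4.35×10⁻⁴ m².
Initially C₁ = ε₀A/d = 8.85×10⁻¹² × 4.35×10⁻⁴ / 3.23×10⁻⁴ = 1.19×10⁻¹¹ F.
U₁ = 1.06×10⁻¹⁰ J.
Battery connected ⇒ V is held fixed. C₂ = 10.3 C₁ and U = ½CV², so U₂/U₁ = C₂/C₁ = 10.3.
U₂ = 10.3 × 1.06×10⁻¹⁰ = 1.09×10⁻⁹ J.

U ≈ 1.09 nJ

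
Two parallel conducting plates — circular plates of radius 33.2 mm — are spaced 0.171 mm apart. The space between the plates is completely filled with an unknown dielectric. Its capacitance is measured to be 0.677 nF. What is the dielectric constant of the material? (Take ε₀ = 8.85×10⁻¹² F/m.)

A = π(33.2 mm)² = 3.46×10⁻³ m².
κ = Cd/(ε₀A) = 6.77×10⁻¹⁰ × 1.71×10⁻⁴ / (8.85×10⁻¹² × 3.46×10⁻³) = 3.78.

κ ≈ 3.78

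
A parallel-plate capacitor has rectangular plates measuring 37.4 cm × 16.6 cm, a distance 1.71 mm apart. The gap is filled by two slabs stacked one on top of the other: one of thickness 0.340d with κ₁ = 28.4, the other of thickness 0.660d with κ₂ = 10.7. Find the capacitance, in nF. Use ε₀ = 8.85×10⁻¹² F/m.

C ≈ 4.36 nF

A = 37.4 × 16.6 cm² = 6.21×10⁻² m².
Stacked slabs ⇒ two capacitors in series, each with the full plate area.
C₁ = κ₁ε₀A/d₁ = 28.4 × 8.85×10⁻¹² × 6.21×10⁻² / 5.81×10⁻⁴ = 2.68×10⁻⁸ F.
C₂ = κ₂ε₀A/d₂ = 10.7 × 8.85×10⁻¹² × 6.21×10⁻² / 1.13×10⁻³ = 5.21×10⁻⁹ F.
C = (1/C₁ + 1/C₂)⁻¹ = 4.36×10⁻⁹ F.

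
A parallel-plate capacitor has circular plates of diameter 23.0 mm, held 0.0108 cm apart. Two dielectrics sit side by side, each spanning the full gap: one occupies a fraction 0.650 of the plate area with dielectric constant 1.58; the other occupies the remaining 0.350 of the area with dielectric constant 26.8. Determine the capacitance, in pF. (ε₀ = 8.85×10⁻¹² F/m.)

354 pF

A = π(23.0/2 mm)² = 4.15×10⁻⁴ m².
Side-by-side slabs ⇒ two capacitors in parallel, each spanning the full gap.
C₁ = κ₁ε₀A₁/d = 1.58 × 8.85×10⁻¹² × 2.70×10⁻⁴ / 1.08×10⁻⁴ = 3.50×10⁻¹¹ F.
C₂ = κ₂ε₀A₂/d = 26.8 × 8.85×10⁻¹² × 1.45×10⁻⁴ / 1.08×10⁻⁴ = 3.19×10⁻¹⁰ F.
C = C₁ + C₂ = 3.54×10⁻¹⁰ F.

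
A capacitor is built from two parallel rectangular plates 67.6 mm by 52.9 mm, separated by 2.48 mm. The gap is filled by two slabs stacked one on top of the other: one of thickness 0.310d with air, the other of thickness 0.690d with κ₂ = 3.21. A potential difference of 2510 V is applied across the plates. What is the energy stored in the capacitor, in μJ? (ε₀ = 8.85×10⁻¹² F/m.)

A = 67.6 × 52.9 mm² = 3.58×10⁻³ m².
Stacked slabs ⇒ two capacitors in series, each with the full plate area.
C₁ = κ₁ε₀A/d₁ = 1.00 × 8.85×10⁻¹² × 3.58×10⁻³ / 7.69×10⁻⁴ = 4.12×10⁻¹¹ F.
C₂ = κ₂ε₀A/d₂ = 3.21 × 8.85×10⁻¹² × 3.58×10⁻³ / 1.71×10⁻³ = 5.94×10⁻¹¹ F.
C = (1/C₁ + 1/C₂)⁻¹ = 2.43×10⁻¹¹ F.
U = ½CV² = ½ × 2.43×10⁻¹¹ × (2510)² = 7.66×10⁻⁵ J.

76.6 μJ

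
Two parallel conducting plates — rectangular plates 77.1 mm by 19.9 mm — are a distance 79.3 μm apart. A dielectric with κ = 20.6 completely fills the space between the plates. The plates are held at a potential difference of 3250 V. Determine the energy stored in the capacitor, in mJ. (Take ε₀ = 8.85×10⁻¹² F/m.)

A = 77.1 × 19.9 mm² = 1.53×10⁻³ m².
C = κε₀A/d = 20.6 × 8.85×10⁻¹² × 1.53×10⁻³ / 7.93×10⁻⁵ = 3.53×10⁻⁹ F.
U = ½CV² = ½ × 3.53×10⁻⁹ × (3250)² = 1.86×10⁻² J.

18.6 mJ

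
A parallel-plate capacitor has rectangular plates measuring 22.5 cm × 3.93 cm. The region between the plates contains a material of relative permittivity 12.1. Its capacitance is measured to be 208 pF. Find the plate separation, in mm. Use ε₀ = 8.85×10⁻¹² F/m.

A = 22.5 × 3.93 cm² = 8.84×10⁻³ m².
d = κε₀A/C = 12.1 × 8.85×10⁻¹² × 8.84×10⁻³ / 2.08×10⁻¹⁰ = 4.55×10⁻³ m.

4.55 mm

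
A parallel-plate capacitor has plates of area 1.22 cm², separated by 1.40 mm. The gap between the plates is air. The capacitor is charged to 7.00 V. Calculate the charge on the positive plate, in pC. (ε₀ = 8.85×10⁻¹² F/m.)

5.40 pC

A = 1.22 cm² = 1.22×10⁻⁴ m².
C = ε₀A/d = 8.85×10⁻¹² × 1.22×10⁻⁴ / 1.40×10⁻³ = 7.71×10⁻¹³ F.
Q = CV = 7.71×10⁻¹³ × 7.00 = 5.40×10⁻¹² C.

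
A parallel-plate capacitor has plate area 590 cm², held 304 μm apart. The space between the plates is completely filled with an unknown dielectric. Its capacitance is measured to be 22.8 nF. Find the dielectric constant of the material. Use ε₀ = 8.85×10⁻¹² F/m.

A = 590 cm² = 5.90×10⁻² m².
κ = Cd/(ε₀A) = 2.28×10⁻⁸ × 3.04×10⁻⁴ / (8.85×10⁻¹² × 5.90×10⁻²) = 13.3.

κ ≈ 13.3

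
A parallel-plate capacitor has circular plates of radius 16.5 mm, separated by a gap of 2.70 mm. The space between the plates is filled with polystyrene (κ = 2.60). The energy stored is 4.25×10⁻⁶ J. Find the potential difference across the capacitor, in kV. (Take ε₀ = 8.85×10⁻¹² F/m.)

V ≈ 1.08 kV

A = π(16.5 mm)² = 8.55×10⁻⁴ m².
C = κε₀A/d = 2.60 × 8.85×10⁻¹² × 8.55×10⁻⁴ / 2.70×10⁻³ = 7.29×10⁻¹² F.
V = √(2U/C) = √(2 × 4.25×10⁻⁶ / 7.29×10⁻¹²) = 1.08×10³ V.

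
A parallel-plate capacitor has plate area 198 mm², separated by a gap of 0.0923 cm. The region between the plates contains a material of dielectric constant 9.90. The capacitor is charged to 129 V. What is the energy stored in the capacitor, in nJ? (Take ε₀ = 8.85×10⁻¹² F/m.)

156 nJ

A = 198 mm² = 1.98×10⁻⁴ m².
C = κε₀A/d = 9.90 × 8.85×10⁻¹² × 1.98×10⁻⁴ / 9.23×10⁻⁴ = 1.88×10⁻¹¹ F.
U = ½CV² = ½ × 1.88×10⁻¹¹ × (129)² = 1.56×10⁻⁷ J.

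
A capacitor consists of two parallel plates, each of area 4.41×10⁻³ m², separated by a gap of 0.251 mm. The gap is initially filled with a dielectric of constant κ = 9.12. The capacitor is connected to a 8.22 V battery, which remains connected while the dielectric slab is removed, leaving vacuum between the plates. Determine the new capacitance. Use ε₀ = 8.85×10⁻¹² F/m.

Initially C₁ = κε₀A/d = 9.12 × 8.85×10⁻¹² × 4.41×10⁻³ / 2.51×10⁻⁴ = 1.42×10⁻⁹ F.
C = κε₀A/d scales with κ, so C₂/C₁ = 1/κ = 1/9.12 = 0.110.
C₂ = 0.110 × 1.42×10⁻⁹ = 1.55×10⁻¹⁰ F.

C ≈ 155 pF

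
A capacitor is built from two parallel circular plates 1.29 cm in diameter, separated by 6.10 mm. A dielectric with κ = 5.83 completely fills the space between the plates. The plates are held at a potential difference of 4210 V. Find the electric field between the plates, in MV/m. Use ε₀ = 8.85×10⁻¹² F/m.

E = V/d = 4210 / 6.10×10⁻³ = 6.90×10⁵ V/m.

E ≈ 0.690 MV/m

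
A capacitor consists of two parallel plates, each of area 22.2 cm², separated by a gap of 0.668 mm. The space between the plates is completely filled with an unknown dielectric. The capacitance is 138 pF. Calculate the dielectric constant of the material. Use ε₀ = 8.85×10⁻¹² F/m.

A = 22.2 cm² = 2.22×10⁻³ m².
κ = Cd/(ε₀A) = 1.38×10⁻¹⁰ × 6.68×10⁻⁴ / (8.85×10⁻¹² × 2.22×10⁻³) = 4.69.

κ ≈ 4.69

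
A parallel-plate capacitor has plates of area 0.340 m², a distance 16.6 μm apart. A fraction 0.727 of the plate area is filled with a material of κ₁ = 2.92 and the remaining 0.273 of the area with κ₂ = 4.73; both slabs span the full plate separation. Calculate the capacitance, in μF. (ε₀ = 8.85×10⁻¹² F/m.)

0.619 μF

Side-by-side slabs ⇒ two capacitors in parallel, each spanning the full gap.
C₁ = κ₁ε₀A₁/d = 2.92 × 8.85×10⁻¹² × 0.247 / 1.66×10⁻⁵ = 3.85×10⁻⁷ F.
C₂ = κ₂ε₀A₂/d = 4.73 × 8.85×10⁻¹² × 9.28×10⁻² / 1.66×10⁻⁵ = 2.34×10⁻⁷ F.
C = C₁ + C₂ = 6.19×10⁻⁷ F.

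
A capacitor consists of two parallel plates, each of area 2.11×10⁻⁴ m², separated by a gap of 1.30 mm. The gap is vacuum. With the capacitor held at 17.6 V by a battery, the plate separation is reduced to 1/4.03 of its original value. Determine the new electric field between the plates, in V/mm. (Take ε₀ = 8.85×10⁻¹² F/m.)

Initially C₁ = ε₀A/d = 8.85×10⁻¹² × 2.11×10⁻⁴ / 1.30×10⁻³ = 1.44×10⁻¹² F.
E₁ = 1.35×10⁴ V/m.
Battery connected ⇒ V is held fixed. E = V/d, so E₂/E₁ = d₁/d₂ = 4.03.
E₂ = 4.03 × 1.35×10⁴ = 5.46×10⁴ V/m.

54.6 V/mm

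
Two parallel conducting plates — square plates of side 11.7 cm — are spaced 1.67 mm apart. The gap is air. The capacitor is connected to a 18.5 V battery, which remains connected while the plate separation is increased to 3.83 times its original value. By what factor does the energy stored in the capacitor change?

0.261

Battery connected ⇒ V is held fixed.
C₂ = 0.261 C₁ and U = ½CV², so U₂/U₁ = C₂/C₁ = 0.261.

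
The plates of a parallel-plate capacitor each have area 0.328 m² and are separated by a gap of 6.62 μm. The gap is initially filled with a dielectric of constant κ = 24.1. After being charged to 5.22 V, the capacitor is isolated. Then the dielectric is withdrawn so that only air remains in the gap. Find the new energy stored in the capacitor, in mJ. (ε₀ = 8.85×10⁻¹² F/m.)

U ≈ 3.47 mJ

Initially C₁ = κε₀A/d = 24.1 × 8.85×10⁻¹² × 0.328 / 6.62×10⁻⁶ = 1.06×10⁻⁵ F.
U₁ = 1.44×10⁻⁴ J.
Isolated ⇒ Q is held fixed. C₂ = 0.0415 C₁ and U = Q²/(2C), so U₂/U₁ = C₁/C₂ = 24.1.
U₂ = 24.1 × 1.44×10⁻⁴ = 3.47×10⁻³ J.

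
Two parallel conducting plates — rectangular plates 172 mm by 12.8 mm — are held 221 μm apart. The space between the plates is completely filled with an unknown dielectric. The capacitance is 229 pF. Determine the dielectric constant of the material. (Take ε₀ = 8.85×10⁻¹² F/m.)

A = 172 × 12.8 mm² = 2.20×10⁻³ m².
κ = Cd/(ε₀A) = 2.29×10⁻¹⁰ × 2.21×10⁻⁴ / (8.85×10⁻¹² × 2.20×10⁻³) = 2.60.

κ ≈ 2.60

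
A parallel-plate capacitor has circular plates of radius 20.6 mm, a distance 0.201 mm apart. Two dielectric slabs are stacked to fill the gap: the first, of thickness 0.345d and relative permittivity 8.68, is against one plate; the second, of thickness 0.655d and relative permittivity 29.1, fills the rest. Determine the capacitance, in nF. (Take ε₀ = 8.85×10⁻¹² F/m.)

0.943 nF

A = π(20.6 mm)² = 1.33×10⁻³ m².
Stacked slabs ⇒ two capacitors in series, each with the full plate area.
C₁ = κ₁ε₀A/d₁ = 8.68 × 8.85×10⁻¹² × 1.33×10⁻³ / 6.93×10⁻⁵ = 1.48×10⁻⁹ F.
C₂ = κ₂ε₀A/d₂ = 29.1 × 8.85×10⁻¹² × 1.33×10⁻³ / 1.32×10⁻⁴ = 2.61×10⁻⁹ F.
C = (1/C₁ + 1/C₂)⁻¹ = 9.43×10⁻¹⁰ F.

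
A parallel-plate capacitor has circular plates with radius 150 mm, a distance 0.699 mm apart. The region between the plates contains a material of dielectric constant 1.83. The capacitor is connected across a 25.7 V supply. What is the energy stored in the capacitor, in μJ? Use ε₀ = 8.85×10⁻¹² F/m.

A = π(150 mm)² = 7.07×10⁻² m².
C = κε₀A/d = 1.83 × 8.85×10⁻¹² × 7.07×10⁻² / 6.99×10⁻⁴ = 1.64×10⁻⁹ F.
U = ½CV² = ½ × 1.64×10⁻⁹ × (25.7)² = 5.41×10⁻⁷ J.

0.541 μJ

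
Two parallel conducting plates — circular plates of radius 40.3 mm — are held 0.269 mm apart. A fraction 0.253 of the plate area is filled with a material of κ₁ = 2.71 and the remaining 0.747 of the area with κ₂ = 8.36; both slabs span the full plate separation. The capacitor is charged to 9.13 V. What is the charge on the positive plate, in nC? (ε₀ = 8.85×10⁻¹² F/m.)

A = π(40.3 mm)² = 5.10×10⁻³ m².
Side-by-side slabs ⇒ two capacitors in parallel, each spanning the full gap.
C₁ = κ₁ε₀A₁/d = 2.71 × 8.85×10⁻¹² × 1.29×10⁻³ / 2.69×10⁻⁴ = 1.15×10⁻¹⁰ F.
C₂ = κ₂ε₀A₂/d = 8.36 × 8.85×10⁻¹² × 3.81×10⁻³ / 2.69×10⁻⁴ = 1.05×10⁻⁹ F.
C = C₁ + C₂ = 1.16×10⁻⁹ F.
Q = CV = 1.16×10⁻⁹ × 9.13 = 1.06×10⁻⁸ C.

10.6 nC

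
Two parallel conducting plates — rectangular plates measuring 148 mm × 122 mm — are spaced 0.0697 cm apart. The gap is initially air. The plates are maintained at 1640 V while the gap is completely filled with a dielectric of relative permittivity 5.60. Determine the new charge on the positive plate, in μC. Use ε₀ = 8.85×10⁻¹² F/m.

A = 148 × 122 mm² = 1.81×10⁻² m².
Initially C₁ = ε₀A/d = 8.85×10⁻¹² × 1.81×10⁻² / 6.97×10⁻⁴ = 2.29×10⁻¹⁰ F.
Q₁ = 3.76×10⁻⁷ C.
Battery connected ⇒ V is held fixed. C₂ = 5.60 C₁ and Q = CV, so Q₂/Q₁ = C₂/C₁ = 5.60.
Q₂ = 5.60 × 3.76×10⁻⁷ = 2.11×10⁻⁶ C.

Q ≈ 2.11 μC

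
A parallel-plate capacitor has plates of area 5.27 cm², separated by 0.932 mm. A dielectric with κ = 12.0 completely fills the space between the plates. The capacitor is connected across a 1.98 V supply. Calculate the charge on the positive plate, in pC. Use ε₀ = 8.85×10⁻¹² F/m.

A = 5.27 cm² = 5.27×10⁻⁴ m².
C = κε₀A/d = 12.0 × 8.85×10⁻¹² × 5.27×10⁻⁴ / 9.32×10⁻⁴ = 6.01×10⁻¹¹ F.
Q = CV = 6.01×10⁻¹¹ × 1.98 = 1.19×10⁻¹⁰ C.

119 pC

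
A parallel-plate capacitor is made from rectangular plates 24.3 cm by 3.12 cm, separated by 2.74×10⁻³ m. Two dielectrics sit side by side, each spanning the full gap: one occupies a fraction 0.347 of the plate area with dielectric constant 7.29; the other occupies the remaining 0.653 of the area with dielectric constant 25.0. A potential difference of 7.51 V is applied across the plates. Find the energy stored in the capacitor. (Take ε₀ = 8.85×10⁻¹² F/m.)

A = 24.3 × 3.12 cm² = 7.58×10⁻³ m².
Side-by-side slabs ⇒ two capacitors in parallel, each spanning the full gap.
C₁ = κ₁ε₀A₁/d = 7.29 × 8.85×10⁻¹² × 2.63×10⁻³ / 2.74×10⁻³ = 6.19×10⁻¹¹ F.
C₂ = κ₂ε₀A₂/d = 25.0 × 8.85×10⁻¹² × 4.95×10⁻³ / 2.74×10⁻³ = 4.00×10⁻¹⁰ F.
C = C₁ + C₂ = 4.62×10⁻¹⁰ F.
U = ½CV² = ½ × 4.62×10⁻¹⁰ × (7.51)² = 1.30×10⁻⁸ J.

U ≈ 13.0 nJ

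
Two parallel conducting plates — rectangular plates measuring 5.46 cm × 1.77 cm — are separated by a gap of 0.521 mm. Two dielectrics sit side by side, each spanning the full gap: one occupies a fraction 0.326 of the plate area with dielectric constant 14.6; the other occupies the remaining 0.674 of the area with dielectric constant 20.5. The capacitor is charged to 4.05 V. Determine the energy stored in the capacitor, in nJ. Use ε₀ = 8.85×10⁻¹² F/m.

A = 5.46 × 1.77 cm² = 9.66×10⁻⁴ m².
Side-by-side slabs ⇒ two capacitors in parallel, each spanning the full gap.
C₁ = κ₁ε₀A₁/d = 14.6 × 8.85×10⁻¹² × 3.15×10⁻⁴ / 5.21×10⁻⁴ = 7.81×10⁻¹¹ F.
C₂ = κ₂ε₀A₂/d = 20.5 × 8.85×10⁻¹² × 6.51×10⁻⁴ / 5.21×10⁻⁴ = 2.27×10⁻¹⁰ F.
C = C₁ + C₂ = 3.05×10⁻¹⁰ F.
U = ½CV² = ½ × 3.05×10⁻¹⁰ × (4.05)² = 2.50×10⁻⁹ J.

U ≈ 2.50 nJ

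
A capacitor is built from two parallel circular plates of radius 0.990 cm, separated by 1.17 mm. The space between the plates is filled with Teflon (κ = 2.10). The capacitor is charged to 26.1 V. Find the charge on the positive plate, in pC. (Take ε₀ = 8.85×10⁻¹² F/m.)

A = π(0.990 cm)² = 3.08×10⁻⁴ m².
C = κε₀A/d = 2.10 × 8.85×10⁻¹² × 3.08×10⁻⁴ / 1.17×10⁻³ = 4.89×10⁻¹² F.
Q = CV = 4.89×10⁻¹² × 26.1 = 1.28×10⁻¹⁰ C.

128 pC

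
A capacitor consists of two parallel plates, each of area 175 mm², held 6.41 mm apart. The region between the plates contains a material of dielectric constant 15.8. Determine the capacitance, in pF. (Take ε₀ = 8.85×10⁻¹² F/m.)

A = 175 mm² = 1.75×10⁻⁴ m².
C = κε₀A/d = 15.8 × 8.85×10⁻¹² × 1.75×10⁻⁴ / 6.41×10⁻³ = 3.82×10⁻¹² F.

C ≈ 3.82 pF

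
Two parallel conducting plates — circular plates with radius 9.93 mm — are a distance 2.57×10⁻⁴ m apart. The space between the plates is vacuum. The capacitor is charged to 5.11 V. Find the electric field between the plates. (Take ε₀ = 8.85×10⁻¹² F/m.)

E = V/d = 5.11 / 2.57×10⁻⁴ = 1.99×10⁴ V/m.

E ≈ 19.9 V/mm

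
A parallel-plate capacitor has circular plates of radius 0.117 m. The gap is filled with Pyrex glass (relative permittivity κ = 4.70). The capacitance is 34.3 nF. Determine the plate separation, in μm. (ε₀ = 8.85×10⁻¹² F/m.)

d ≈ 52.2 μm

A = π(0.117 m)² = 4.30×10⁻² m².
d = κε₀A/C = 4.70 × 8.85×10⁻¹² × 4.30×10⁻² / 3.43×10⁻⁸ = 5.22×10⁻⁵ m.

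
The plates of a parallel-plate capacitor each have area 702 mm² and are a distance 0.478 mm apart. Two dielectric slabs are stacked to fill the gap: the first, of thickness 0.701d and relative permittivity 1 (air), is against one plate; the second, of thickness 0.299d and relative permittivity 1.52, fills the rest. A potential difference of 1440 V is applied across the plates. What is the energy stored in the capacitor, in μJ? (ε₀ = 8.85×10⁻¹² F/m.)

15.0 μJ

A = 702 mm² = 7.02×10⁻⁴ m².
Stacked slabs ⇒ two capacitors in series, each with the full plate area.
C₁ = κ₁ε₀A/d₁ = 1.00 × 8.85×10⁻¹² × 7.02×10⁻⁴ / 3.35×10⁻⁴ = 1.85×10⁻¹¹ F.
C₂ = κ₂ε₀A/d₂ = 1.52 × 8.85×10⁻¹² × 7.02×10⁻⁴ / 1.43×10⁻⁴ = 6.61×10⁻¹¹ F.
C = (1/C₁ + 1/C₂)⁻¹ = 1.45×10⁻¹¹ F.
U = ½CV² = ½ × 1.45×10⁻¹¹ × (1440)² = 1.50×10⁻⁵ J.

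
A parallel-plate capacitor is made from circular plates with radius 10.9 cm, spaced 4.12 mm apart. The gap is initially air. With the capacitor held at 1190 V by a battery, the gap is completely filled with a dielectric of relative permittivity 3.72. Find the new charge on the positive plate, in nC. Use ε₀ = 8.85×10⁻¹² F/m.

A = π(10.9 cm)² = 3.73×10⁻² m².
Initially C₁ = ε₀A/d = 8.85×10⁻¹² × 3.73×10⁻² / 4.12×10⁻³ = 8.02×10⁻¹¹ F.
Q₁ = 9.54×10⁻⁸ C.
Battery connected ⇒ V is held fixed. C₂ = 3.72 C₁ and Q = CV, so Q₂/Q₁ = C₂/C₁ = 3.72.
Q₂ = 3.72 × 9.54×10⁻⁸ = 3.55×10⁻⁷ C.

355 nC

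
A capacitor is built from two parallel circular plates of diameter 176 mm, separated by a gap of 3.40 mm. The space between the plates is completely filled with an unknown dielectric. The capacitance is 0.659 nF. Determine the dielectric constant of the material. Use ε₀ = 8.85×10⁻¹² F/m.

κ ≈ 10.4

A = π(176/2 mm)² = 2.43×10⁻² m².
κ = Cd/(ε₀A) = 6.59×10⁻¹⁰ × 3.40×10⁻³ / (8.85×10⁻¹² × 2.43×10⁻²) = 10.4.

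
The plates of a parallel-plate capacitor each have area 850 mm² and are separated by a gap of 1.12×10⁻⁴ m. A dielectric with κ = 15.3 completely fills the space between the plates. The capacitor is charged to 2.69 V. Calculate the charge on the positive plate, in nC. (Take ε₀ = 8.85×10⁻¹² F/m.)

A = 850 mm² = 8.50×10⁻⁴ m².
C = κε₀A/d = 15.3 × 8.85×10⁻¹² × 8.50×10⁻⁴ / 1.12×10⁻⁴ = 1.03×10⁻⁹ F.
Q = CV = 1.03×10⁻⁹ × 2.69 = 2.76×10⁻⁹ C.

Q ≈ 2.76 nC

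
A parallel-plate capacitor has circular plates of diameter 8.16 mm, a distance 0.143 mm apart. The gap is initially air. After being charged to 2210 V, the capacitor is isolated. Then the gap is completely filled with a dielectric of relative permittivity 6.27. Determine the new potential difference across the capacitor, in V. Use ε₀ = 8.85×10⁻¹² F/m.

352 V

A = π(8.16/2 mm)² = 5.23×10⁻⁵ m².
Initially C₁ = ε₀A/d = 8.85×10⁻¹² × 5.23×10⁻⁵ / 1.43×10⁻⁴ = 3.24×10⁻¹² F.
V₁ = 2.21×10³ V.
Isolated ⇒ Q is held fixed. C₂ = 6.27 C₁ and V = Q/C, so V₂/V₁ = C₁/C₂ = 0.159.
V₂ = 0.159 × 2.21×10³ = 3.52×10² V.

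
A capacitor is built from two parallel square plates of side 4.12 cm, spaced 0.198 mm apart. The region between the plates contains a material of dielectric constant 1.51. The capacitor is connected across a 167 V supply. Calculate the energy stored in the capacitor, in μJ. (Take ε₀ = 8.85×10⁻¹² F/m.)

A = (4.12 cm)² = 1.70×10⁻³ m².
C = κε₀A/d = 1.51 × 8.85×10⁻¹² × 1.70×10⁻³ / 1.98×10⁻⁴ = 1.15×10⁻¹⁰ F.
U = ½CV² = ½ × 1.15×10⁻¹⁰ × (167)² = 1.60×10⁻⁶ J.

U ≈ 1.60 μJ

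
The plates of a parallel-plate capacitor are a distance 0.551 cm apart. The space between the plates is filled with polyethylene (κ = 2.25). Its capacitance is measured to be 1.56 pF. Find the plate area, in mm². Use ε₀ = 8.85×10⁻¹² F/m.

A ≈ 432 mm²

A = Cd/(κε₀) = 1.56×10⁻¹² × 5.51×10⁻³ / (2.25 × 8.85×10⁻¹²) = 4.32×10⁻⁴ m².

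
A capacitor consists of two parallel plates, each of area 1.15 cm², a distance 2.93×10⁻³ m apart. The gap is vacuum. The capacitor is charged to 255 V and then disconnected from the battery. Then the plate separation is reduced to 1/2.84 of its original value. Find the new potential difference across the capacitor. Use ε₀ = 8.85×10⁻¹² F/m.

V ≈ 89.8 V

A = 1.15 cm² = 1.15×10⁻⁴ m².
Initially C₁ = ε₀A/d = 8.85×10⁻¹² × 1.15×10⁻⁴ / 2.93×10⁻³ = 3.47×10⁻¹³ F.
V₁ = 2.55×10² V.
Isolated ⇒ Q is held fixed. C₂ = 2.84 C₁ and V = Q/C, so V₂/V₁ = C₁/C₂ = 0.352.
V₂ = 0.352 × 2.55×10² = 89.8 V.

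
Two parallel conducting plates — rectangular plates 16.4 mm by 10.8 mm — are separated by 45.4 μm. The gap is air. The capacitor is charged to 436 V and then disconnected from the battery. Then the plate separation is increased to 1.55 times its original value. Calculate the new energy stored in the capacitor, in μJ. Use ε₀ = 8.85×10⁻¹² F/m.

U ≈ 5.09 μJ

A = 16.4 × 10.8 mm² = 1.77×10⁻⁴ m².
Initially C₁ = ε₀A/d = 8.85×10⁻¹² × 1.77×10⁻⁴ / 4.54×10⁻⁵ = 3.45×10⁻¹¹ F.
U₁ = 3.28×10⁻⁶ J.
Isolated ⇒ Q is held fixed. C₂ = 0.645 C₁ and U = Q²/(2C), so U₂/U₁ = C₁/C₂ = 1.55.
U₂ = 1.55 × 3.28×10⁻⁶ = 5.09×10⁻⁶ J.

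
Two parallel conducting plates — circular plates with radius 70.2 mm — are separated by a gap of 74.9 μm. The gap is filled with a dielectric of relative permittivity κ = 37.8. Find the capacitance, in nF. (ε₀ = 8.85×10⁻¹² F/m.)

A = π(70.2 mm)² = 1.55×10⁻² m².
C = κε₀A/d = 37.8 × 8.85×10⁻¹² × 1.55×10⁻² / 7.49×10⁻⁵ = 6.91×10⁻⁸ F.

69.1 nF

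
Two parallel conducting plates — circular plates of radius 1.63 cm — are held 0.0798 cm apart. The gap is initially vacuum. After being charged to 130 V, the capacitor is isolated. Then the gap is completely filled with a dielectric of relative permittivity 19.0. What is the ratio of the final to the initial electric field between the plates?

E₂/E₁ ≈ 0.0526

Isolated ⇒ Q is held fixed.
V₂ = Q/C₂ = V₁/19.0; E = V/d, so E₂/E₁ = (V₂/V₁)(d₁/d₂) = 0.0526.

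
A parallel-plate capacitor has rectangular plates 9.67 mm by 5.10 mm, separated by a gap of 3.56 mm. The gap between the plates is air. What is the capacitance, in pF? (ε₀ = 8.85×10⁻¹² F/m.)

C ≈ 0.123 pF

A = 9.67 × 5.10 mm² = 4.93×10⁻⁵ m².
C = ε₀A/d = 8.85×10⁻¹² × 4.93×10⁻⁵ / 3.56×10⁻³ = 1.23×10⁻¹³ F.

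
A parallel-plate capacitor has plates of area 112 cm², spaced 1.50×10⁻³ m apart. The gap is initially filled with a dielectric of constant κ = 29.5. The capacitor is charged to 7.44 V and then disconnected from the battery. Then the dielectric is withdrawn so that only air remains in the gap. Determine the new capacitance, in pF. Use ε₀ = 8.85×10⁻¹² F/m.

A = 112 cm² = 1.12×10⁻² m².
Initially C₁ = κε₀A/d = 29.5 × 8.85×10⁻¹² × 1.12×10⁻² / 1.50×10⁻³ = 1.95×10⁻⁹ F.
C = κε₀A/d scales with κ, so C₂/C₁ = 1/κ = 1/29.5 = 0.0339.
C₂ = 0.0339 × 1.95×10⁻⁹ = 6.61×10⁻¹¹ F.

66.1 pF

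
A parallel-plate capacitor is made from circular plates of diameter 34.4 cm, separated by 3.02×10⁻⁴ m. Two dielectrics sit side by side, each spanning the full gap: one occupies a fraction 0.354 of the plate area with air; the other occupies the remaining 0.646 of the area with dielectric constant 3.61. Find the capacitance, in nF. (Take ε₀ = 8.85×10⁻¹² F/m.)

7.32 nF

A = π(34.4/2 cm)² = 9.29×10⁻² m².
Side-by-side slabs ⇒ two capacitors in parallel, each spanning the full gap.
C₁ = κ₁ε₀A₁/d = 1.00 × 8.85×10⁻¹² × 3.29×10⁻² / 3.02×10⁻⁴ = 9.64×10⁻¹⁰ F.
C₂ = κ₂ε₀A₂/d = 3.61 × 8.85×10⁻¹² × 6.00×10⁻² / 3.02×10⁻⁴ = 6.35×10⁻⁹ F.
C = C₁ + C₂ = 7.32×10⁻⁹ F.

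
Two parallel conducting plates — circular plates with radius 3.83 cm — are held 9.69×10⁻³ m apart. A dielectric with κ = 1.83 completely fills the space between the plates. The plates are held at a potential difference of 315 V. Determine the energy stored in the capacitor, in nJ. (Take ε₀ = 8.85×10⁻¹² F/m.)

A = π(3.83 cm)² = 4.61×10⁻³ m².
C = κε₀A/d = 1.83 × 8.85×10⁻¹² × 4.61×10⁻³ / 9.69×10⁻³ = 7.70×10⁻¹² F.
U = ½CV² = ½ × 7.70×10⁻¹² × (315)² = 3.82×10⁻⁷ J.

U ≈ 382 nJ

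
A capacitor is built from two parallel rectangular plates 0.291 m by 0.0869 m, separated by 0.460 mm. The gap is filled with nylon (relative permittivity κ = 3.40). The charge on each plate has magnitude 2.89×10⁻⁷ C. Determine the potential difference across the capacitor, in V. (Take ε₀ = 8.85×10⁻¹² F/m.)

V ≈ 175 V

A = 0.291 × 0.0869 m² = 2.53×10⁻² m².
C = κε₀A/d = 3.40 × 8.85×10⁻¹² × 2.53×10⁻² / 4.60×10⁻⁴ = 1.65×10⁻⁹ F.
V = Q/C = 2.89×10⁻⁷ / 1.65×10⁻⁹ = 1.75×10² V.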